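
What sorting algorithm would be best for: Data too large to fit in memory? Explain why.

Best choice: External merge sort
Reason: Minimizes disk I/O by sequential reads/writes


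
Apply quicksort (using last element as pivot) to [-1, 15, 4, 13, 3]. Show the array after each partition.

Partition 1: pivot=3 at index 1 -> [-1, 3, 4, 13, 15]
Partition 2: pivot=15 at index 4 -> [-1, 3, 4, 13, 15]
Partition 3: pivot=13 at index 3 -> [-1, 3, 4, 13, 15]


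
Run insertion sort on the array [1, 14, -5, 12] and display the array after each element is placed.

First element 1 is already 'sorted'
Insert 14: shifted 0 elements -> [1, 14, -5, 12]
Insert -5: shifted 2 elements -> [-5, 1, 14, 12]
Insert 12: shifted 1 elements -> [-5, 1, 12, 14]


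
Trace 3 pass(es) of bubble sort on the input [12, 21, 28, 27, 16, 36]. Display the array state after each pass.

After pass 1: [12, 21, 27, 16, 28, 36] (2 swaps)
After pass 2: [12, 21, 16, 27, 28, 36] (1 swaps)
After pass 3: [12, 16, 21, 27, 28, 36] (1 swaps)
Total swaps: 4


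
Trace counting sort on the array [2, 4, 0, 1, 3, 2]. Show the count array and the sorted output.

Count array: [1, 1, 2, 1, 1]
(count[i] = number of elements equal to i)
Cumulative count: [1, 2, 4, 5, 6]
Sorted: [0, 1, 2, 2, 3, 4]


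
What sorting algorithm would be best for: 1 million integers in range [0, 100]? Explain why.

Best choice: Counting sort
Reason: O(n + k) where k=100 is small; linear time beats O(n log n)


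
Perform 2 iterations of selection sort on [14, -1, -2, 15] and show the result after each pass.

Pass 1: Select minimum -2 at index 2, swap -> [-2, -1, 14, 15]
Pass 2: Select minimum -1 at index 1, swap -> [-2, -1, 14, 15]


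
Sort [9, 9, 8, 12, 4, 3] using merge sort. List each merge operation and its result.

Divide and conquer:
  Merge [9] + [8] -> [8, 9]
  Merge [9] + [8, 9] -> [8, 9, 9]
  Merge [4] + [3] -> [3, 4]
  Merge [12] + [3, 4] -> [3, 4, 12]
  Merge [8, 9, 9] + [3, 4, 12] -> [3, 4, 8, 9, 9, 12]


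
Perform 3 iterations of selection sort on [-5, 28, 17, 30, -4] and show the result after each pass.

Pass 1: Select minimum -5 at index 0, swap -> [-5, 28, 17, 30, -4]
Pass 2: Select minimum -4 at index 4, swap -> [-5, -4, 17, 30, 28]
Pass 3: Select minimum 17 at index 2, swap -> [-5, -4, 17, 30, 28]


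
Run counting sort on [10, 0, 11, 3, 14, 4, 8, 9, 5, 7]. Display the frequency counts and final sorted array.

Count array: [1, 0, 0, 1, 1, 1, 0, 1, 1, 1, 1, 1, 0, 0, 1]
(count[i] = number of elements equal to i)
Cumulative count: [1, 1, 1, 2, 3, 4, 4, 5, 6, 7, 8, 9, 9, 9, 10]
Sorted: [0, 3, 4, 5, 7, 8, 9, 10, 11, 14]


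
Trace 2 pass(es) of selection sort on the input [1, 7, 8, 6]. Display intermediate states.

Pass 1: Select minimum 1 at index 0, swap -> [1, 7, 8, 6]
Pass 2: Select minimum 6 at index 3, swap -> [1, 6, 8, 7]


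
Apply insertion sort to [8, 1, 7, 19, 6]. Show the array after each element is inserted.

First element 8 is already 'sorted'
Insert 1: shifted 1 elements -> [1, 8, 7, 19, 6]
Insert 7: shifted 1 elements -> [1, 7, 8, 19, 6]
Insert 19: shifted 0 elements -> [1, 7, 8, 19, 6]
Insert 6: shifted 3 elements -> [1, 6, 7, 8, 19]


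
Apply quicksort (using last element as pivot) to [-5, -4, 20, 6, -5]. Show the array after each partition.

Partition 1: pivot=-5 at index 1 -> [-5, -5, 20, 6, -4]
Partition 2: pivot=-4 at index 2 -> [-5, -5, -4, 6, 20]
Partition 3: pivot=20 at index 4 -> [-5, -5, -4, 6, 20]


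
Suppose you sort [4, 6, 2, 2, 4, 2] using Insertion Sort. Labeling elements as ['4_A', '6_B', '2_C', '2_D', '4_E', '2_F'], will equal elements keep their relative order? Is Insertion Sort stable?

Trace Insertion Sort on the labeled array (the key is the number; the letter only tracks identity):
  Insert 6_B at index 1: [4_A, 6_B, 2_C, 2_D, 4_E, 2_F]
  Insert 2_C at index 0: [2_C, 4_A, 6_B, 2_D, 4_E, 2_F]
  Insert 2_D at index 1: [2_C, 2_D, 4_A, 6_B, 4_E, 2_F]
  Insert 4_E at index 3: [2_C, 2_D, 4_A, 4_E, 6_B, 2_F]
  Insert 2_F at index 2: [2_C, 2_D, 2_F, 4_A, 4_E, 6_B]
Final order: [2_C, 2_D, 2_F, 4_A, 4_E, 6_B]
Equal keys:
  value 2: originally 2_C, 2_D, 2_F; after sorting 2_C, 2_D, 2_F -> order preserved
  value 4: originally 4_A, 4_E; after sorting 4_A, 4_E -> order preserved
All equal keys kept their original relative order. Insertion Sort is stable: elements are shifted only while they are strictly greater than the key, so a key is inserted after any equal elements already placed.
Answer: Stable


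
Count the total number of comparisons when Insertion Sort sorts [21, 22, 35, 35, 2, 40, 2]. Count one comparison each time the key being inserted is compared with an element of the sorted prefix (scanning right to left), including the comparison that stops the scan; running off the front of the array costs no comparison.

Insert 22: 21 <= 22 (stop) = 1 comparison(s) -> [21, 22, 35, 35, 2, 40, 2]
Insert 35: 22 <= 35 (stop) = 1 comparison(s) -> [21, 22, 35, 35, 2, 40, 2]
Insert 35: 35 <= 35 (stop) = 1 comparison(s) -> [21, 22, 35, 35, 2, 40, 2]
Insert 2: 35 > 2 (shift), 35 > 2 (shift), 22 > 2 (shift), 21 > 2 (shift), reached front = 4 comparison(s) -> [2, 21, 22, 35, 35, 40, 2]
Insert 40: 35 <= 40 (stop) = 1 comparison(s) -> [2, 21, 22, 35, 35, 40, 2]
Insert 2: 40 > 2 (shift), 35 > 2 (shift), 35 > 2 (shift), 22 > 2 (shift), 21 > 2 (shift), 2 <= 2 (stop) = 6 comparison(s) -> [2, 2, 21, 22, 35, 35, 40]
Total comparisons: 1 + 1 + 1 + 4 + 1 + 6 = 14


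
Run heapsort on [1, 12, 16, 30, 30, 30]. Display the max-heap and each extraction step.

Build heap: [30, 30, 30, 12, 1, 16]
Extract 30: [30, 16, 30, 12, 1, 30]
Extract 30: [30, 16, 1, 12, 30, 30]
Extract 30: [16, 12, 1, 30, 30, 30]
Extract 16: [12, 1, 16, 30, 30, 30]
Extract 12: [1, 12, 16, 30, 30, 30]


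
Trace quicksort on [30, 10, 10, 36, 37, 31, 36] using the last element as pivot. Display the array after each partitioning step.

Partition 1: pivot=36 at index 5 -> [30, 10, 10, 36, 31, 36, 37]
Partition 2: pivot=31 at index 3 -> [30, 10, 10, 31, 36, 36, 37]
Partition 3: pivot=10 at index 1 -> [10, 10, 30, 31, 36, 36, 37]


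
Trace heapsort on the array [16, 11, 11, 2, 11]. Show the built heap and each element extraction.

Build heap: [16, 11, 11, 2, 11]
Extract 16: [11, 11, 11, 2, 16]
Extract 11: [11, 2, 11, 11, 16]
Extract 11: [11, 2, 11, 11, 16]
Extract 11: [2, 11, 11, 11, 16]


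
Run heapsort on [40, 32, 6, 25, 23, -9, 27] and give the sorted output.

Build heap: [40, 32, 27, 25, 23, -9, 6]
Extract 40: [32, 25, 27, 6, 23, -9, 40]
Extract 32: [27, 25, -9, 6, 23, 32, 40]
Extract 27: [25, 23, -9, 6, 27, 32, 40]
Extract 25: [23, 6, -9, 25, 27, 32, 40]
Extract 23: [6, -9, 23, 25, 27, 32, 40]
Extract 6: [-9, 6, 23, 25, 27, 32, 40]


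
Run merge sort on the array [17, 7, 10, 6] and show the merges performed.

Divide and conquer:
  Merge [17] + [7] -> [7, 17]
  Merge [10] + [6] -> [6, 10]
  Merge [7, 17] + [6, 10] -> [6, 7, 10, 17]


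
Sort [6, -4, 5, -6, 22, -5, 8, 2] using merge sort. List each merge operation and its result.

Divide and conquer:
  Merge [6] + [-4] -> [-4, 6]
  Merge [5] + [-6] -> [-6, 5]
  Merge [-4, 6] + [-6, 5] -> [-6, -4, 5, 6]
  Merge [22] + [-5] -> [-5, 22]
  Merge [8] + [2] -> [2, 8]
  Merge [-5, 22] + [2, 8] -> [-5, 2, 8, 22]
  Merge [-6, -4, 5, 6] + [-5, 2, 8, 22] -> [-6, -5, -4, 2, 5, 6, 8, 22]


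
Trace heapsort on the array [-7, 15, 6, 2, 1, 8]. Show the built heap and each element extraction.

Build heap: [15, 2, 8, -7, 1, 6]
Extract 15: [8, 2, 6, -7, 1, 15]
Extract 8: [6, 2, 1, -7, 8, 15]
Extract 6: [2, -7, 1, 6, 8, 15]
Extract 2: [1, -7, 2, 6, 8, 15]
Extract 1: [-7, 1, 2, 6, 8, 15]


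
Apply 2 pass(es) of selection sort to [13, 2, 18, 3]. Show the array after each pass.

Pass 1: Select minimum 2 at index 1, swap -> [2, 13, 18, 3]
Pass 2: Select minimum 3 at index 3, swap -> [2, 3, 18, 13]


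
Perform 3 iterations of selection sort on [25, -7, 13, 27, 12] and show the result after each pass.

Pass 1: Select minimum -7 at index 1, swap -> [-7, 25, 13, 27, 12]
Pass 2: Select minimum 12 at index 4, swap -> [-7, 12, 13, 27, 25]
Pass 3: Select minimum 13 at index 2, swap -> [-7, 12, 13, 27, 25]


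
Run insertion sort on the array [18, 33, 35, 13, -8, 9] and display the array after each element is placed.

First element 18 is already 'sorted'
Insert 33: shifted 0 elements -> [18, 33, 35, 13, -8, 9]
Insert 35: shifted 0 elements -> [18, 33, 35, 13, -8, 9]
Insert 13: shifted 3 elements -> [13, 18, 33, 35, -8, 9]
Insert -8: shifted 4 elements -> [-8, 13, 18, 33, 35, 9]
Insert 9: shifted 4 elements -> [-8, 9, 13, 18, 33, 35]


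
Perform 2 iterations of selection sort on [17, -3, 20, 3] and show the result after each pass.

Pass 1: Select minimum -3 at index 1, swap -> [-3, 17, 20, 3]
Pass 2: Select minimum 3 at index 3, swap -> [-3, 3, 20, 17]


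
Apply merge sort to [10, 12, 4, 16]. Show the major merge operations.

Divide and conquer:
  Merge [10] + [12] -> [10, 12]
  Merge [4] + [16] -> [4, 16]
  Merge [10, 12] + [4, 16] -> [4, 10, 12, 16]


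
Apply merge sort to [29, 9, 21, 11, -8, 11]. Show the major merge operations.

Divide and conquer:
  Merge [9] + [21] -> [9, 21]
  Merge [29] + [9, 21] -> [9, 21, 29]
  Merge [-8] + [11] -> [-8, 11]
  Merge [11] + [-8, 11] -> [-8, 11, 11]
  Merge [9, 21, 29] + [-8, 11, 11] -> [-8, 9, 11, 11, 21, 29]


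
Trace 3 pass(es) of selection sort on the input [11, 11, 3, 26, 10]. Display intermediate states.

Pass 1: Select minimum 3 at index 2, swap -> [3, 11, 11, 26, 10]
Pass 2: Select minimum 10 at index 4, swap -> [3, 10, 11, 26, 11]
Pass 3: Select minimum 11 at index 2, swap -> [3, 10, 11, 26, 11]


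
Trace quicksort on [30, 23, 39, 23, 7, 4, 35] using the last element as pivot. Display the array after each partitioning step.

Partition 1: pivot=35 at index 5 -> [30, 23, 23, 7, 4, 35, 39]
Partition 2: pivot=4 at index 0 -> [4, 23, 23, 7, 30, 35, 39]
Partition 3: pivot=30 at index 4 -> [4, 23, 23, 7, 30, 35, 39]
Partition 4: pivot=7 at index 1 -> [4, 7, 23, 23, 30, 35, 39]
Partition 5: pivot=23 at index 3 -> [4, 7, 23, 23, 30, 35, 39]


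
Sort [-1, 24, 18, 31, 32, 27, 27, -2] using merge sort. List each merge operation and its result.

Divide and conquer:
  Merge [-1] + [24] -> [-1, 24]
  Merge [18] + [31] -> [18, 31]
  Merge [-1, 24] + [18, 31] -> [-1, 18, 24, 31]
  Merge [32] + [27] -> [27, 32]
  Merge [27] + [-2] -> [-2, 27]
  Merge [27, 32] + [-2, 27] -> [-2, 27, 27, 32]
  Merge [-1, 18, 24, 31] + [-2, 27, 27, 32] -> [-2, -1, 18, 24, 27, 27, 31, 32]


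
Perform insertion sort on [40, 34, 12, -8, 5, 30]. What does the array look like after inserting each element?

First element 40 is already 'sorted'
Insert 34: shifted 1 elements -> [34, 40, 12, -8, 5, 30]
Insert 12: shifted 2 elements -> [12, 34, 40, -8, 5, 30]
Insert -8: shifted 3 elements -> [-8, 12, 34, 40, 5, 30]
Insert 5: shifted 3 elements -> [-8, 5, 12, 34, 40, 30]
Insert 30: shifted 2 elements -> [-8, 5, 12, 30, 34, 40]


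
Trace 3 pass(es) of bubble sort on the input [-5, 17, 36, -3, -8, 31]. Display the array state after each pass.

After pass 1: [-5, 17, -3, -8, 31, 36] (3 swaps)
After pass 2: [-5, -3, -8, 17, 31, 36] (2 swaps)
After pass 3: [-5, -8, -3, 17, 31, 36] (1 swaps)
Total swaps: 6


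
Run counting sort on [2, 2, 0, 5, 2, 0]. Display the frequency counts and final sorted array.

Count array: [2, 0, 3, 0, 0, 1]
(count[i] = number of elements equal to i)
Cumulative count: [2, 2, 5, 5, 5, 6]
Sorted: [0, 0, 2, 2, 2, 5]


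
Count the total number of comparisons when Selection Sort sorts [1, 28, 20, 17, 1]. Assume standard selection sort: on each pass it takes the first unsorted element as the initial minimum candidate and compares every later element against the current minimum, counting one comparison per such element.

Pass 1: scan indices 1..4 for the minimum = 4 comparison(s); min is 1, place at index 0 -> [1, 28, 20, 17, 1]
Pass 2: scan indices 2..4 for the minimum = 3 comparison(s); min is 1, place at index 1 -> [1, 1, 20, 17, 28]
Pass 3: scan indices 3..4 for the minimum = 2 comparison(s); min is 17, place at index 2 -> [1, 1, 17, 20, 28]
Pass 4: scan indices 4..4 for the minimum = 1 comparison(s); min is 20, place at index 3 -> [1, 1, 17, 20, 28]
Selection sort always scans the whole unsorted suffix, so the count is (n-1) + (n-2) + ... + 1 = n(n-1)/2 = 5*4/2 = 10 regardless of the input order.
Total comparisons: 4 + 3 + 2 + 1 = 10


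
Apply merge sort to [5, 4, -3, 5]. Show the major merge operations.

Divide and conquer:
  Merge [5] + [4] -> [4, 5]
  Merge [-3] + [5] -> [-3, 5]
  Merge [4, 5] + [-3, 5] -> [-3, 4, 5, 5]


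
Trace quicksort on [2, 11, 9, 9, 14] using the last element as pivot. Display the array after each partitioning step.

Partition 1: pivot=14 at index 4 -> [2, 11, 9, 9, 14]
Partition 2: pivot=9 at index 2 -> [2, 9, 9, 11, 14]
Partition 3: pivot=9 at index 1 -> [2, 9, 9, 11, 14]


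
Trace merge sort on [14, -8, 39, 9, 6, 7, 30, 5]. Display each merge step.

Divide and conquer:
  Merge [14] + [-8] -> [-8, 14]
  Merge [39] + [9] -> [9, 39]
  Merge [-8, 14] + [9, 39] -> [-8, 9, 14, 39]
  Merge [6] + [7] -> [6, 7]
  Merge [30] + [5] -> [5, 30]
  Merge [6, 7] + [5, 30] -> [5, 6, 7, 30]
  Merge [-8, 9, 14, 39] + [5, 6, 7, 30] -> [-8, 5, 6, 7, 9, 14, 30, 39]


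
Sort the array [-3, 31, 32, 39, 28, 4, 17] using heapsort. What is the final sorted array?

Build heap: [39, 31, 32, -3, 28, 4, 17]
Extract 39: [32, 31, 17, -3, 28, 4, 39]
Extract 32: [31, 28, 17, -3, 4, 32, 39]
Extract 31: [28, 4, 17, -3, 31, 32, 39]
Extract 28: [17, 4, -3, 28, 31, 32, 39]
Extract 17: [4, -3, 17, 28, 31, 32, 39]
Extract 4: [-3, 4, 17, 28, 31, 32, 39]


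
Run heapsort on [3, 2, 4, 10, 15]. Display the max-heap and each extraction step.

Build heap: [15, 10, 4, 3, 2]
Extract 15: [10, 3, 4, 2, 15]
Extract 10: [4, 3, 2, 10, 15]
Extract 4: [3, 2, 4, 10, 15]
Extract 3: [2, 3, 4, 10, 15]


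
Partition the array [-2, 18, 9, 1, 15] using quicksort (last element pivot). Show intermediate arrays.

Partition 1: pivot=15 at index 3 -> [-2, 9, 1, 15, 18]
Partition 2: pivot=1 at index 1 -> [-2, 1, 9, 15, 18]


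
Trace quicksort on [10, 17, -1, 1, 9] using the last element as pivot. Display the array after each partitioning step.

Partition 1: pivot=9 at index 2 -> [-1, 1, 9, 17, 10]
Partition 2: pivot=1 at index 1 -> [-1, 1, 9, 17, 10]
Partition 3: pivot=10 at index 3 -> [-1, 1, 9, 10, 17]


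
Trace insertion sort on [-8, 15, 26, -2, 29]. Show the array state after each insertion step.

First element -8 is already 'sorted'
Insert 15: shifted 0 elements -> [-8, 15, 26, -2, 29]
Insert 26: shifted 0 elements -> [-8, 15, 26, -2, 29]
Insert -2: shifted 2 elements -> [-8, -2, 15, 26, 29]
Insert 29: shifted 0 elements -> [-8, -2, 15, 26, 29]


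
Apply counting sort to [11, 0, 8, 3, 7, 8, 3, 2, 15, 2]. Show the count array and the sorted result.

Count array: [1, 0, 2, 2, 0, 0, 0, 1, 2, 0, 0, 1, 0, 0, 0, 1]
(count[i] = number of elements equal to i)
Cumulative count: [1, 1, 3, 5, 5, 5, 5, 6, 8, 8, 8, 9, 9, 9, 9, 10]
Sorted: [0, 2, 2, 3, 3, 7, 8, 8, 11, 15]


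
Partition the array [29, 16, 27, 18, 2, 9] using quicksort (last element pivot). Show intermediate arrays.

Partition 1: pivot=9 at index 1 -> [2, 9, 27, 18, 29, 16]
Partition 2: pivot=16 at index 2 -> [2, 9, 16, 18, 29, 27]
Partition 3: pivot=27 at index 4 -> [2, 9, 16, 18, 27, 29]


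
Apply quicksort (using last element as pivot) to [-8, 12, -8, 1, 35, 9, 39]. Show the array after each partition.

Partition 1: pivot=39 at index 6 -> [-8, 12, -8, 1, 35, 9, 39]
Partition 2: pivot=9 at index 3 -> [-8, -8, 1, 9, 35, 12, 39]
Partition 3: pivot=1 at index 2 -> [-8, -8, 1, 9, 35, 12, 39]
Partition 4: pivot=-8 at index 1 -> [-8, -8, 1, 9, 35, 12, 39]
Partition 5: pivot=12 at index 4 -> [-8, -8, 1, 9, 12, 35, 39]


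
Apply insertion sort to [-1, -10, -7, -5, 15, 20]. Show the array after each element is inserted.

First element -1 is already 'sorted'
Insert -10: shifted 1 elements -> [-10, -1, -7, -5, 15, 20]
Insert -7: shifted 1 elements -> [-10, -7, -1, -5, 15, 20]
Insert -5: shifted 1 elements -> [-10, -7, -5, -1, 15, 20]
Insert 15: shifted 0 elements -> [-10, -7, -5, -1, 15, 20]
Insert 20: shifted 0 elements -> [-10, -7, -5, -1, 15, 20]


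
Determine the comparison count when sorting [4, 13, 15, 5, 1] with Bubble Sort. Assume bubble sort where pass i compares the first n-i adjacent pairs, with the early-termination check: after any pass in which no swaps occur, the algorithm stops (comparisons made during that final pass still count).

Pass 1: compare adjacent pairs (0,1)..(3,4) = 4 comparison(s), 2 swap(s) -> [4, 13, 5, 1, 15]
Pass 2: compare adjacent pairs (0,1)..(2,3) = 3 comparison(s), 2 swap(s) -> [4, 5, 1, 13, 15]
Pass 3: compare adjacent pairs (0,1)..(1,2) = 2 comparison(s), 1 swap(s) -> [4, 1, 5, 13, 15]
Pass 4: compare adjacent pairs (0,1)..(0,1) = 1 comparison(s), 1 swap(s) -> [1, 4, 5, 13, 15]
Every pass made at least one swap, so all n-1 passes run.
Total comparisons: 4 + 3 + 2 + 1 = 10


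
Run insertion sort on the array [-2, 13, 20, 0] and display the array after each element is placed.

First element -2 is already 'sorted'
Insert 13: shifted 0 elements -> [-2, 13, 20, 0]
Insert 20: shifted 0 elements -> [-2, 13, 20, 0]
Insert 0: shifted 2 elements -> [-2, 0, 13, 20]


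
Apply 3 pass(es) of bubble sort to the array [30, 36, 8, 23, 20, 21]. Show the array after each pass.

After pass 1: [30, 8, 23, 20, 21, 36] (4 swaps)
After pass 2: [8, 23, 20, 21, 30, 36] (4 swaps)
After pass 3: [8, 20, 21, 23, 30, 36] (2 swaps)
Total swaps: 10


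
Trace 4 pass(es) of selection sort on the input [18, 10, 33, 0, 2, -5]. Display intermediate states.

Pass 1: Select minimum -5 at index 5, swap -> [-5, 10, 33, 0, 2, 18]
Pass 2: Select minimum 0 at index 3, swap -> [-5, 0, 33, 10, 2, 18]
Pass 3: Select minimum 2 at index 4, swap -> [-5, 0, 2, 10, 33, 18]
Pass 4: Select minimum 10 at index 3, swap -> [-5, 0, 2, 10, 33, 18]


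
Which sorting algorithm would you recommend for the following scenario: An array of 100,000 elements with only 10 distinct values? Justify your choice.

Best choice: 3-way quicksort or Counting sort
Reason: 3-way (Dutch national flag) partitioning groups every copy of the pivot together, so with only d=10 distinct keys quicksort finishes in O(n log d) expected time, which is effectively linear; counting sort runs in O(n + k) where k is the size of the key range (not the number of distinct values), so it is linear when the 10 values are integers drawn from a small known range


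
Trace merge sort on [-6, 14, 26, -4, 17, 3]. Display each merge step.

Divide and conquer:
  Merge [14] + [26] -> [14, 26]
  Merge [-6] + [14, 26] -> [-6, 14, 26]
  Merge [17] + [3] -> [3, 17]
  Merge [-4] + [3, 17] -> [-4, 3, 17]
  Merge [-6, 14, 26] + [-4, 3, 17] -> [-6, -4, 3, 14, 17, 26]


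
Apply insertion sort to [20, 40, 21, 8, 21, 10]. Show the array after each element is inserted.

First element 20 is already 'sorted'
Insert 40: shifted 0 elements -> [20, 40, 21, 8, 21, 10]
Insert 21: shifted 1 elements -> [20, 21, 40, 8, 21, 10]
Insert 8: shifted 3 elements -> [8, 20, 21, 40, 21, 10]
Insert 21: shifted 1 elements -> [8, 20, 21, 21, 40, 10]
Insert 10: shifted 4 elements -> [8, 10, 20, 21, 21, 40]


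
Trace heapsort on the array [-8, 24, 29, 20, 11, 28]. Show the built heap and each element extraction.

Build heap: [29, 24, 28, 20, 11, -8]
Extract 29: [28, 24, -8, 20, 11, 29]
Extract 28: [24, 20, -8, 11, 28, 29]
Extract 24: [20, 11, -8, 24, 28, 29]
Extract 20: [11, -8, 20, 24, 28, 29]
Extract 11: [-8, 11, 20, 24, 28, 29]


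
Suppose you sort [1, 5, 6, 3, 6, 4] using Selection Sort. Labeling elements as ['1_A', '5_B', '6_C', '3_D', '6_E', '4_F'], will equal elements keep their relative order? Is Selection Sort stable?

Trace Selection Sort on the labeled array (the key is the number; the letter only tracks identity):
  Pass 1: minimum 1_A is already at index 0; no swap -> [1_A, 5_B, 6_C, 3_D, 6_E, 4_F]
  Pass 2: minimum of unsorted part is 3_D at index 3; swap it with 5_B at index 1 -> [1_A, 3_D, 6_C, 5_B, 6_E, 4_F]
  Pass 3: minimum of unsorted part is 4_F at index 5; swap it with 6_C at index 2 -> [1_A, 3_D, 4_F, 5_B, 6_E, 6_C]
  Pass 4: minimum 5_B is already at index 3; no swap -> [1_A, 3_D, 4_F, 5_B, 6_E, 6_C]
  Pass 5: minimum 6_E is already at index 4; no swap -> [1_A, 3_D, 4_F, 5_B, 6_E, 6_C]
Final order: [1_A, 3_D, 4_F, 5_B, 6_E, 6_C]
Equal keys:
  value 6: originally 6_C, 6_E; after sorting 6_E, 6_C -> order changed
Equal keys were reordered, so Selection Sort is not stable: the long-range swap that moves the minimum into place can carry an element past an equal key. (One such input is enough; an unstable sort may happen to preserve order on other inputs, but it gives no guarantee.)
Answer: Not stable


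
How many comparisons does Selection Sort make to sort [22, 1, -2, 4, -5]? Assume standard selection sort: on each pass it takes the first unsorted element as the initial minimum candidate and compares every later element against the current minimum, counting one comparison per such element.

Pass 1: scan indices 1..4 for the minimum = 4 comparison(s); min is -5, place at index 0 -> [-5, 1, -2, 4, 22]
Pass 2: scan indices 2..4 for the minimum = 3 comparison(s); min is -2, place at index 1 -> [-5, -2, 1, 4, 22]
Pass 3: scan indices 3..4 for the minimum = 2 comparison(s); min is 1, place at index 2 -> [-5, -2, 1, 4, 22]
Pass 4: scan indices 4..4 for the minimum = 1 comparison(s); min is 4, place at index 3 -> [-5, -2, 1, 4, 22]
Selection sort always scans the whole unsorted suffix, so the count is (n-1) + (n-2) + ... + 1 = n(n-1)/2 = 5*4/2 = 10 regardless of the input order.
Total comparisons: 4 + 3 + 2 + 1 = 10


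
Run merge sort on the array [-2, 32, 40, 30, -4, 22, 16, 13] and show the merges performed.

Divide and conquer:
  Merge [-2] + [32] -> [-2, 32]
  Merge [40] + [30] -> [30, 40]
  Merge [-2, 32] + [30, 40] -> [-2, 30, 32, 40]
  Merge [-4] + [22] -> [-4, 22]
  Merge [16] + [13] -> [13, 16]
  Merge [-4, 22] + [13, 16] -> [-4, 13, 16, 22]
  Merge [-2, 30, 32, 40] + [-4, 13, 16, 22] -> [-4, -2, 13, 16, 22, 30, 32, 40]


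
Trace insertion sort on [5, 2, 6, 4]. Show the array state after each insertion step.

First element 5 is already 'sorted'
Insert 2: shifted 1 elements -> [2, 5, 6, 4]
Insert 6: shifted 0 elements -> [2, 5, 6, 4]
Insert 4: shifted 2 elements -> [2, 4, 5, 6]


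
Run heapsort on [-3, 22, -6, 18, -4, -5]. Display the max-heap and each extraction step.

Build heap: [22, 18, -5, -3, -4, -6]
Extract 22: [18, -3, -5, -6, -4, 22]
Extract 18: [-3, -4, -5, -6, 18, 22]
Extract -3: [-4, -6, -5, -3, 18, 22]
Extract -4: [-5, -6, -4, -3, 18, 22]
Extract -5: [-6, -5, -4, -3, 18, 22]


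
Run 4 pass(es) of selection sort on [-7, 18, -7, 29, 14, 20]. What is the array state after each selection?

Pass 1: Select minimum -7 at index 0, swap -> [-7, 18, -7, 29, 14, 20]
Pass 2: Select minimum -7 at index 2, swap -> [-7, -7, 18, 29, 14, 20]
Pass 3: Select minimum 14 at index 4, swap -> [-7, -7, 14, 29, 18, 20]
Pass 4: Select minimum 18 at index 4, swap -> [-7, -7, 14, 18, 29, 20]


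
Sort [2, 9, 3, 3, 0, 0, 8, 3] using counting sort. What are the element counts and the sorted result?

Count array: [2, 0, 1, 3, 0, 0, 0, 0, 1, 1]
(count[i] = number of elements equal to i)
Cumulative count: [2, 2, 3, 6, 6, 6, 6, 6, 7, 8]
Sorted: [0, 0, 2, 3, 3, 3, 8, 9]


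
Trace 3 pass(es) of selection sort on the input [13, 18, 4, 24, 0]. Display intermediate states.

Pass 1: Select minimum 0 at index 4, swap -> [0, 18, 4, 24, 13]
Pass 2: Select minimum 4 at index 2, swap -> [0, 4, 18, 24, 13]
Pass 3: Select minimum 13 at index 4, swap -> [0, 4, 13, 24, 18]


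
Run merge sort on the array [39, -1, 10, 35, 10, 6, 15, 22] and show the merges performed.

Divide and conquer:
  Merge [39] + [-1] -> [-1, 39]
  Merge [10] + [35] -> [10, 35]
  Merge [-1, 39] + [10, 35] -> [-1, 10, 35, 39]
  Merge [10] + [6] -> [6, 10]
  Merge [15] + [22] -> [15, 22]
  Merge [6, 10] + [15, 22] -> [6, 10, 15, 22]
  Merge [-1, 10, 35, 39] + [6, 10, 15, 22] -> [-1, 6, 10, 10, 15, 22, 35, 39]


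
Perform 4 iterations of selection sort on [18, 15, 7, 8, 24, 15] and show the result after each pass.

Pass 1: Select minimum 7 at index 2, swap -> [7, 15, 18, 8, 24, 15]
Pass 2: Select minimum 8 at index 3, swap -> [7, 8, 18, 15, 24, 15]
Pass 3: Select minimum 15 at index 3, swap -> [7, 8, 15, 18, 24, 15]
Pass 4: Select minimum 15 at index 5, swap -> [7, 8, 15, 15, 24, 18]


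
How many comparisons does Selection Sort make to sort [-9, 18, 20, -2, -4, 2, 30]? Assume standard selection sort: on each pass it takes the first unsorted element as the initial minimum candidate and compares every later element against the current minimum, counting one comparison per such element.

Pass 1: scan indices 1..6 for the minimum = 6 comparison(s); min is -9, place at index 0 -> [-9, 18, 20, -2, -4, 2, 30]
Pass 2: scan indices 2..6 for the minimum = 5 comparison(s); min is -4, place at index 1 -> [-9, -4, 20, -2, 18, 2, 30]
Pass 3: scan indices 3..6 for the minimum = 4 comparison(s); min is -2, place at index 2 -> [-9, -4, -2, 20, 18, 2, 30]
Pass 4: scan indices 4..6 for the minimum = 3 comparison(s); min is 2, place at index 3 -> [-9, -4, -2, 2, 18, 20, 30]
Pass 5: scan indices 5..6 for the minimum = 2 comparison(s); min is 18, place at index 4 -> [-9, -4, -2, 2, 18, 20, 30]
Pass 6: scan indices 6..6 for the minimum = 1 comparison(s); min is 20, place at index 5 -> [-9, -4, -2, 2, 18, 20, 30]
Selection sort always scans the whole unsorted suffix, so the count is (n-1) + (n-2) + ... + 1 = n(n-1)/2 = 7*6/2 = 21 regardless of the input order.
Total comparisons: 6 + 5 + 4 + 3 + 2 + 1 = 21


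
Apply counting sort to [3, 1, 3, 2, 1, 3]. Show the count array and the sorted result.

Count array: [0, 2, 1, 3]
(count[i] = number of elements equal to i)
Cumulative count: [0, 2, 3, 6]
Sorted: [1, 1, 2, 3, 3, 3]


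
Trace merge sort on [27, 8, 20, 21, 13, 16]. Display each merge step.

Divide and conquer:
  Merge [8] + [20] -> [8, 20]
  Merge [27] + [8, 20] -> [8, 20, 27]
  Merge [13] + [16] -> [13, 16]
  Merge [21] + [13, 16] -> [13, 16, 21]
  Merge [8, 20, 27] + [13, 16, 21] -> [8, 13, 16, 20, 21, 27]


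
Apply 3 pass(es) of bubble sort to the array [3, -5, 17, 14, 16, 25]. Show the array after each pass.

After pass 1: [-5, 3, 14, 16, 17, 25] (3 swaps)
After pass 2: [-5, 3, 14, 16, 17, 25] (0 swaps)
After pass 3: [-5, 3, 14, 16, 17, 25] (0 swaps)
Total swaps: 3


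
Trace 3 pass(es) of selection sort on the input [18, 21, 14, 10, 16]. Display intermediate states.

Pass 1: Select minimum 10 at index 3, swap -> [10, 21, 14, 18, 16]
Pass 2: Select minimum 14 at index 2, swap -> [10, 14, 21, 18, 16]
Pass 3: Select minimum 16 at index 4, swap -> [10, 14, 16, 18, 21]


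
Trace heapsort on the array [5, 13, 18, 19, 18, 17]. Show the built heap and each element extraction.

Build heap: [19, 18, 18, 13, 5, 17]
Extract 19: [18, 17, 18, 13, 5, 19]
Extract 18: [18, 17, 5, 13, 18, 19]
Extract 18: [17, 13, 5, 18, 18, 19]
Extract 17: [13, 5, 17, 18, 18, 19]
Extract 13: [5, 13, 17, 18, 18, 19]


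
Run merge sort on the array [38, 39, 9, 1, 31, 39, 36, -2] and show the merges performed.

Divide and conquer:
  Merge [38] + [39] -> [38, 39]
  Merge [9] + [1] -> [1, 9]
  Merge [38, 39] + [1, 9] -> [1, 9, 38, 39]
  Merge [31] + [39] -> [31, 39]
  Merge [36] + [-2] -> [-2, 36]
  Merge [31, 39] + [-2, 36] -> [-2, 31, 36, 39]
  Merge [1, 9, 38, 39] + [-2, 31, 36, 39] -> [-2, 1, 9, 31, 36, 38, 39, 39]


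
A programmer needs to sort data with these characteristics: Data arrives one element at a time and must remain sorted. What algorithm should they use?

Best choice: Insertion sort
Reason: Insertion sort naturally handles online/streaming input by inserting each new element into sorted position


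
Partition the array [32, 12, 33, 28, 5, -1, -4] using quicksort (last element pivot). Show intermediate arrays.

Partition 1: pivot=-4 at index 0 -> [-4, 12, 33, 28, 5, -1, 32]
Partition 2: pivot=32 at index 5 -> [-4, 12, 28, 5, -1, 32, 33]
Partition 3: pivot=-1 at index 1 -> [-4, -1, 28, 5, 12, 32, 33]
Partition 4: pivot=12 at index 3 -> [-4, -1, 5, 12, 28, 32, 33]


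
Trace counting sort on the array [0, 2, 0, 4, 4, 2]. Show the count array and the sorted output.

Count array: [2, 0, 2, 0, 2]
(count[i] = number of elements equal to i)
Cumulative count: [2, 2, 4, 4, 6]
Sorted: [0, 0, 2, 2, 4, 4]


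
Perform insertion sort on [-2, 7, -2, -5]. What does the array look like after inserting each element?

First element -2 is already 'sorted'
Insert 7: shifted 0 elements -> [-2, 7, -2, -5]
Insert -2: shifted 1 elements -> [-2, -2, 7, -5]
Insert -5: shifted 3 elements -> [-5, -2, -2, 7]


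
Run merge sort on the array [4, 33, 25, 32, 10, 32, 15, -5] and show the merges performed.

Divide and conquer:
  Merge [4] + [33] -> [4, 33]
  Merge [25] + [32] -> [25, 32]
  Merge [4, 33] + [25, 32] -> [4, 25, 32, 33]
  Merge [10] + [32] -> [10, 32]
  Merge [15] + [-5] -> [-5, 15]
  Merge [10, 32] + [-5, 15] -> [-5, 10, 15, 32]
  Merge [4, 25, 32, 33] + [-5, 10, 15, 32] -> [-5, 4, 10, 15, 25, 32, 32, 33]


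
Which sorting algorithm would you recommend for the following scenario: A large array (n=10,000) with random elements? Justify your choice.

Best choice: Quicksort or Mergesort
Reason: Both have O(n log n) average case; quicksort has lower constant factors


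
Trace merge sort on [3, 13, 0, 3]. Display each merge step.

Divide and conquer:
  Merge [3] + [13] -> [3, 13]
  Merge [0] + [3] -> [0, 3]
  Merge [3, 13] + [0, 3] -> [0, 3, 3, 13]


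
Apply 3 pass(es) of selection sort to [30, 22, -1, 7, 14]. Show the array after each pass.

Pass 1: Select minimum -1 at index 2, swap -> [-1, 22, 30, 7, 14]
Pass 2: Select minimum 7 at index 3, swap -> [-1, 7, 30, 22, 14]
Pass 3: Select minimum 14 at index 4, swap -> [-1, 7, 14, 22, 30]


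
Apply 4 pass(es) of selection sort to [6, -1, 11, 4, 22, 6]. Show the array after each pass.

Pass 1: Select minimum -1 at index 1, swap -> [-1, 6, 11, 4, 22, 6]
Pass 2: Select minimum 4 at index 3, swap -> [-1, 4, 11, 6, 22, 6]
Pass 3: Select minimum 6 at index 3, swap -> [-1, 4, 6, 11, 22, 6]
Pass 4: Select minimum 6 at index 5, swap -> [-1, 4, 6, 6, 22, 11]


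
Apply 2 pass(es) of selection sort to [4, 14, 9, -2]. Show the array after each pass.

Pass 1: Select minimum -2 at index 3, swap -> [-2, 14, 9, 4]
Pass 2: Select minimum 4 at index 3, swap -> [-2, 4, 9, 14]


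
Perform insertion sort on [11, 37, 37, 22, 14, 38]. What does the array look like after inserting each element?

First element 11 is already 'sorted'
Insert 37: shifted 0 elements -> [11, 37, 37, 22, 14, 38]
Insert 37: shifted 0 elements -> [11, 37, 37, 22, 14, 38]
Insert 22: shifted 2 elements -> [11, 22, 37, 37, 14, 38]
Insert 14: shifted 3 elements -> [11, 14, 22, 37, 37, 38]
Insert 38: shifted 0 elements -> [11, 14, 22, 37, 37, 38]


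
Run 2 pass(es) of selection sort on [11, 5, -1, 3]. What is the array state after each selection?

Pass 1: Select minimum -1 at index 2, swap -> [-1, 5, 11, 3]
Pass 2: Select minimum 3 at index 3, swap -> [-1, 3, 11, 5]


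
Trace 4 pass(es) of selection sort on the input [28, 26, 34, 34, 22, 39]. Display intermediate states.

Pass 1: Select minimum 22 at index 4, swap -> [22, 26, 34, 34, 28, 39]
Pass 2: Select minimum 26 at index 1, swap -> [22, 26, 34, 34, 28, 39]
Pass 3: Select minimum 28 at index 4, swap -> [22, 26, 28, 34, 34, 39]
Pass 4: Select minimum 34 at index 3, swap -> [22, 26, 28, 34, 34, 39]


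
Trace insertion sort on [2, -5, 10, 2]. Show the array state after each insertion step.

First element 2 is already 'sorted'
Insert -5: shifted 1 elements -> [-5, 2, 10, 2]
Insert 10: shifted 0 elements -> [-5, 2, 10, 2]
Insert 2: shifted 1 elements -> [-5, 2, 2, 10]


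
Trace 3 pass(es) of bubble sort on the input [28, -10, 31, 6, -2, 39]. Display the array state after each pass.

After pass 1: [-10, 28, 6, -2, 31, 39] (3 swaps)
After pass 2: [-10, 6, -2, 28, 31, 39] (2 swaps)
After pass 3: [-10, -2, 6, 28, 31, 39] (1 swaps)
Total swaps: 6


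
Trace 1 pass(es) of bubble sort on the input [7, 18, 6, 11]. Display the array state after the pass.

After pass 1: [7, 6, 11, 18] (2 swaps)
Total swaps: 2


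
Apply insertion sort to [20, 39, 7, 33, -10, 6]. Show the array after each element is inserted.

First element 20 is already 'sorted'
Insert 39: shifted 0 elements -> [20, 39, 7, 33, -10, 6]
Insert 7: shifted 2 elements -> [7, 20, 39, 33, -10, 6]
Insert 33: shifted 1 elements -> [7, 20, 33, 39, -10, 6]
Insert -10: shifted 4 elements -> [-10, 7, 20, 33, 39, 6]
Insert 6: shifted 4 elements -> [-10, 6, 7, 20, 33, 39]


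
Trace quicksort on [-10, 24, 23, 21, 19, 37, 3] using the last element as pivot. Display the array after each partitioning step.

Partition 1: pivot=3 at index 1 -> [-10, 3, 23, 21, 19, 37, 24]
Partition 2: pivot=24 at index 5 -> [-10, 3, 23, 21, 19, 24, 37]
Partition 3: pivot=19 at index 2 -> [-10, 3, 19, 21, 23, 24, 37]
Partition 4: pivot=23 at index 4 -> [-10, 3, 19, 21, 23, 24, 37]


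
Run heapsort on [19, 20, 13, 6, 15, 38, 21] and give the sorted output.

Build heap: [38, 20, 21, 6, 15, 13, 19]
Extract 38: [21, 20, 19, 6, 15, 13, 38]
Extract 21: [20, 15, 19, 6, 13, 21, 38]
Extract 20: [19, 15, 13, 6, 20, 21, 38]
Extract 19: [15, 6, 13, 19, 20, 21, 38]
Extract 15: [13, 6, 15, 19, 20, 21, 38]
Extract 13: [6, 13, 15, 19, 20, 21, 38]


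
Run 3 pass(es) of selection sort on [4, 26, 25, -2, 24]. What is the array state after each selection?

Pass 1: Select minimum -2 at index 3, swap -> [-2, 26, 25, 4, 24]
Pass 2: Select minimum 4 at index 3, swap -> [-2, 4, 25, 26, 24]
Pass 3: Select minimum 24 at index 4, swap -> [-2, 4, 24, 26, 25]


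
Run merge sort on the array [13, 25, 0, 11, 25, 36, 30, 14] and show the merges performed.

Divide and conquer:
  Merge [13] + [25] -> [13, 25]
  Merge [0] + [11] -> [0, 11]
  Merge [13, 25] + [0, 11] -> [0, 11, 13, 25]
  Merge [25] + [36] -> [25, 36]
  Merge [30] + [14] -> [14, 30]
  Merge [25, 36] + [14, 30] -> [14, 25, 30, 36]
  Merge [0, 11, 13, 25] + [14, 25, 30, 36] -> [0, 11, 13, 14, 25, 25, 30, 36]


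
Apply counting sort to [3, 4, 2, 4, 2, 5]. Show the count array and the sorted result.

Count array: [0, 0, 2, 1, 2, 1]
(count[i] = number of elements equal to i)
Cumulative count: [0, 0, 2, 3, 5, 6]
Sorted: [2, 2, 3, 4, 4, 5]


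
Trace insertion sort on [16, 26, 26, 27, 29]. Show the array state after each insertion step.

First element 16 is already 'sorted'
Insert 26: shifted 0 elements -> [16, 26, 26, 27, 29]
Insert 26: shifted 0 elements -> [16, 26, 26, 27, 29]
Insert 27: shifted 0 elements -> [16, 26, 26, 27, 29]
Insert 29: shifted 0 elements -> [16, 26, 26, 27, 29]


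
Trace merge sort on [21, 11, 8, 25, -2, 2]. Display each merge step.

Divide and conquer:
  Merge [11] + [8] -> [8, 11]
  Merge [21] + [8, 11] -> [8, 11, 21]
  Merge [-2] + [2] -> [-2, 2]
  Merge [25] + [-2, 2] -> [-2, 2, 25]
  Merge [8, 11, 21] + [-2, 2, 25] -> [-2, 2, 8, 11, 21, 25]


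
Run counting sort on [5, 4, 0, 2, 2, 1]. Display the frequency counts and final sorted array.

Count array: [1, 1, 2, 0, 1, 1]
(count[i] = number of elements equal to i)
Cumulative count: [1, 2, 4, 4, 5, 6]
Sorted: [0, 1, 2, 2, 4, 5]


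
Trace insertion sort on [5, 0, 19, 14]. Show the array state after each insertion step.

First element 5 is already 'sorted'
Insert 0: shifted 1 elements -> [0, 5, 19, 14]
Insert 19: shifted 0 elements -> [0, 5, 19, 14]
Insert 14: shifted 1 elements -> [0, 5, 14, 19]


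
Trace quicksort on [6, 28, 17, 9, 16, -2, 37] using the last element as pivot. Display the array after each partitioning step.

Partition 1: pivot=37 at index 6 -> [6, 28, 17, 9, 16, -2, 37]
Partition 2: pivot=-2 at index 0 -> [-2, 28, 17, 9, 16, 6, 37]
Partition 3: pivot=6 at index 1 -> [-2, 6, 17, 9, 16, 28, 37]
Partition 4: pivot=28 at index 5 -> [-2, 6, 17, 9, 16, 28, 37]
Partition 5: pivot=16 at index 3 -> [-2, 6, 9, 16, 17, 28, 37]


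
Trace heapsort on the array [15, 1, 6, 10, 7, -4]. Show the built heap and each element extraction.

Build heap: [15, 10, 6, 1, 7, -4]
Extract 15: [10, 7, 6, 1, -4, 15]
Extract 10: [7, 1, 6, -4, 10, 15]
Extract 7: [6, 1, -4, 7, 10, 15]
Extract 6: [1, -4, 6, 7, 10, 15]
Extract 1: [-4, 1, 6, 7, 10, 15]


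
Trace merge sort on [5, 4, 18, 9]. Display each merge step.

Divide and conquer:
  Merge [5] + [4] -> [4, 5]
  Merge [18] + [9] -> [9, 18]
  Merge [4, 5] + [9, 18] -> [4, 5, 9, 18]


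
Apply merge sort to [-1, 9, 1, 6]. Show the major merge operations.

Divide and conquer:
  Merge [-1] + [9] -> [-1, 9]
  Merge [1] + [6] -> [1, 6]
  Merge [-1, 9] + [1, 6] -> [-1, 1, 6, 9]


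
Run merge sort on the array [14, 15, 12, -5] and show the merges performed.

Divide and conquer:
  Merge [14] + [15] -> [14, 15]
  Merge [12] + [-5] -> [-5, 12]
  Merge [14, 15] + [-5, 12] -> [-5, 12, 14, 15]


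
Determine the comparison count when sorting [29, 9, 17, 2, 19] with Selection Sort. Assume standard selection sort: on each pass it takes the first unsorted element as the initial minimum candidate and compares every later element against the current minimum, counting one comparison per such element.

Pass 1: scan indices 1..4 for the minimum = 4 comparison(s); min is 2, place at index 0 -> [2, 9, 17, 29, 19]
Pass 2: scan indices 2..4 for the minimum = 3 comparison(s); min is 9, place at index 1 -> [2, 9, 17, 29, 19]
Pass 3: scan indices 3..4 for the minimum = 2 comparison(s); min is 17, place at index 2 -> [2, 9, 17, 29, 19]
Pass 4: scan indices 4..4 for the minimum = 1 comparison(s); min is 19, place at index 3 -> [2, 9, 17, 19, 29]
Selection sort always scans the whole unsorted suffix, so the count is (n-1) + (n-2) + ... + 1 = n(n-1)/2 = 5*4/2 = 10 regardless of the input order.
Total comparisons: 4 + 3 + 2 + 1 = 10


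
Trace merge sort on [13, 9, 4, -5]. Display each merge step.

Divide and conquer:
  Merge [13] + [9] -> [9, 13]
  Merge [4] + [-5] -> [-5, 4]
  Merge [9, 13] + [-5, 4] -> [-5, 4, 9, 13]


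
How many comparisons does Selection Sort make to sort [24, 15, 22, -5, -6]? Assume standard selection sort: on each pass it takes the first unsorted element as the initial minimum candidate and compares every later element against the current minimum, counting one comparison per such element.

Pass 1: scan indices 1..4 for the minimum = 4 comparison(s); min is -6, place at index 0 -> [-6, 15, 22, -5, 24]
Pass 2: scan indices 2..4 for the minimum = 3 comparison(s); min is -5, place at index 1 -> [-6, -5, 22, 15, 24]
Pass 3: scan indices 3..4 for the minimum = 2 comparison(s); min is 15, place at index 2 -> [-6, -5, 15, 22, 24]
Pass 4: scan indices 4..4 for the minimum = 1 comparison(s); min is 22, place at index 3 -> [-6, -5, 15, 22, 24]
Selection sort always scans the whole unsorted suffix, so the count is (n-1) + (n-2) + ... + 1 = n(n-1)/2 = 5*4/2 = 10 regardless of the input order.
Total comparisons: 4 + 3 + 2 + 1 = 10


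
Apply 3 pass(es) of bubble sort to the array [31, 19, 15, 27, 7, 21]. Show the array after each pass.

After pass 1: [19, 15, 27, 7, 21, 31] (5 swaps)
After pass 2: [15, 19, 7, 21, 27, 31] (3 swaps)
After pass 3: [15, 7, 19, 21, 27, 31] (1 swaps)
Total swaps: 9


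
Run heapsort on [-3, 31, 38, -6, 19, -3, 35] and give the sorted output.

Build heap: [38, 31, 35, -6, 19, -3, -3]
Extract 38: [35, 31, -3, -6, 19, -3, 38]
Extract 35: [31, 19, -3, -6, -3, 35, 38]
Extract 31: [19, -3, -3, -6, 31, 35, 38]
Extract 19: [-3, -6, -3, 19, 31, 35, 38]
Extract -3: [-3, -6, -3, 19, 31, 35, 38]
Extract -3: [-6, -3, -3, 19, 31, 35, 38]


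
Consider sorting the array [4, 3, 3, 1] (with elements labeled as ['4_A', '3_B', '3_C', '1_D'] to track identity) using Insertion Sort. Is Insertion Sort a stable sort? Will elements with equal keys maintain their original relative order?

Trace Insertion Sort on the labeled array (the key is the number; the letter only tracks identity):
  Insert 3_B at index 0: [3_B, 4_A, 3_C, 1_D]
  Insert 3_C at index 1: [3_B, 3_C, 4_A, 1_D]
  Insert 1_D at index 0: [1_D, 3_B, 3_C, 4_A]
Final order: [1_D, 3_B, 3_C, 4_A]
Equal keys:
  value 3: originally 3_B, 3_C; after sorting 3_B, 3_C -> order preserved
All equal keys kept their original relative order. Insertion Sort is stable: elements are shifted only while they are strictly greater than the key, so a key is inserted after any equal elements already placed.
Answer: Stable
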